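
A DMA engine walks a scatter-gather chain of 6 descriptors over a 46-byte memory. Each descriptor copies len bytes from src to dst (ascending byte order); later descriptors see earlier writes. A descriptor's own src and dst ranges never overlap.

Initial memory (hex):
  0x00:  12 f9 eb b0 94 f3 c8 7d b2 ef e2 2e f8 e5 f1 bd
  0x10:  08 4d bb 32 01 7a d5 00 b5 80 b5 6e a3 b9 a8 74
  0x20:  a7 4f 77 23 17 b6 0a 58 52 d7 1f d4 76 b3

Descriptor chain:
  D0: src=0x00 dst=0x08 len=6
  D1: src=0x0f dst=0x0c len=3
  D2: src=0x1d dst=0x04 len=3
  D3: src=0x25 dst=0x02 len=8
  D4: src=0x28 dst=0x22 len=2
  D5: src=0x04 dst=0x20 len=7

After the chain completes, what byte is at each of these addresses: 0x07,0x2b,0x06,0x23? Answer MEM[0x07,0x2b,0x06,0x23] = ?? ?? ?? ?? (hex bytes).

MEM[0x07,0x2b,0x06,0x23] = 1f d4 d7 1f

#0 dst[0x08+6] := {0x12,0xf9,0xeb,0xb0,0x94,0xf3}
#1 dst[0x0c+3] := {0xbd,0x08,0x4d}
#2 dst[0x04+3] := {0xb9,0xa8,0x74}
#3 dst[0x02+8] := {0xb6,0x0a,0x58,0x52,0xd7,0x1f,0xd4,0x76}
#4 dst[0x22+2] := {0x52,0xd7}
#5 dst[0x20+7] := {0x58,0x52,0xd7,0x1f,0xd4,0x76,0xeb}
query mem[0x07]=0x1f, mem[0x2b]=0xd4, mem[0x06]=0xd7, mem[0x23]=0x1f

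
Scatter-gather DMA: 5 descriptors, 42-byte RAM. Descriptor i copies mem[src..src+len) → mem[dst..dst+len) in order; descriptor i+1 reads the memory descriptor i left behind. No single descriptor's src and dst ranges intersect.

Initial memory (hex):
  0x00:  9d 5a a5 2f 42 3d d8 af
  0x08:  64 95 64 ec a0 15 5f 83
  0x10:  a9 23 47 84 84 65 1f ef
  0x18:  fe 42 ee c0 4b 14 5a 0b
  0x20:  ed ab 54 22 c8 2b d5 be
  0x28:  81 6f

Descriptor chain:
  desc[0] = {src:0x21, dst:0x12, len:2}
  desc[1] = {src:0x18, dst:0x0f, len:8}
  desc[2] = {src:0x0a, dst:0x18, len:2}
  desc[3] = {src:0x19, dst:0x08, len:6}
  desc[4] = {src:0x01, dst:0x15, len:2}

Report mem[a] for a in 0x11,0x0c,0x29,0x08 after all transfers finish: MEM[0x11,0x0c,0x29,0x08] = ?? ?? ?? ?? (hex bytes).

MEM[0x11,0x0c,0x29,0x08] = ee 14 6f ec

[0] 0x21->0x12 len=2 : ab 54
[1] 0x18->0x0f len=8 : fe 42 ee c0 4b 14 5a 0b
[2] 0x0a->0x18 len=2 : 64 ec
[3] 0x19->0x08 len=6 : ec ee c0 4b 14 5a
[4] 0x01->0x15 len=2 : 5a a5
query mem[0x11]=0xee, mem[0x0c]=0x14, mem[0x29]=0x6f, mem[0x08]=0xec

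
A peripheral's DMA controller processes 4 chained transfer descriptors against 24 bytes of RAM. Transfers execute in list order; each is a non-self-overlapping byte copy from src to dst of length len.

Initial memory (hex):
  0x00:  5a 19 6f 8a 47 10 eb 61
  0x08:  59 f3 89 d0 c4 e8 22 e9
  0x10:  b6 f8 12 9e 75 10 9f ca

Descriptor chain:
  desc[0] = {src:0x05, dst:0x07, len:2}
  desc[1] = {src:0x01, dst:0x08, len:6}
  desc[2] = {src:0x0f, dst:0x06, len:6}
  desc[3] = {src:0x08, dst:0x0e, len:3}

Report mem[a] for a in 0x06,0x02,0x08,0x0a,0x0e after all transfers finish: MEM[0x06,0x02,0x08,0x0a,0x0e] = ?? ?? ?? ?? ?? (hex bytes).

MEM[0x06,0x02,0x08,0x0a,0x0e] = e9 6f f8 9e f8

[0] 0x05->0x07 len=2 : 10 eb
[1] 0x01->0x08 len=6 : 19 6f 8a 47 10 eb
[2] 0x0f->0x06 len=6 : e9 b6 f8 12 9e 75
[3] 0x08->0x0e len=3 : f8 12 9e
query mem[0x06]=0xe9, mem[0x02]=0x6f, mem[0x08]=0xf8, mem[0x0a]=0x9e, mem[0x0e]=0xf8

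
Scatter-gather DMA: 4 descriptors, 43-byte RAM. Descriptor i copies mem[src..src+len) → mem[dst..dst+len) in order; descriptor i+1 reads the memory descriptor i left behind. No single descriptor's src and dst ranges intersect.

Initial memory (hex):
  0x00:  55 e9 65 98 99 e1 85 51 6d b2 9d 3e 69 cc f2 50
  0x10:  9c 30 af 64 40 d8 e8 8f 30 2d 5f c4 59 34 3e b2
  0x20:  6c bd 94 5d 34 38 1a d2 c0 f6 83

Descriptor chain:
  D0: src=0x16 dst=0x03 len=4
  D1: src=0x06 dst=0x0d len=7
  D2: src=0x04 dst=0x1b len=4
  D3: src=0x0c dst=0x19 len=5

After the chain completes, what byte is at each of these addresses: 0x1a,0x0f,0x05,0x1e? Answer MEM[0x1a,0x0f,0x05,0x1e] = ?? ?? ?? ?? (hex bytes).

#0 dst[0x03+4] := {0xe8,0x8f,0x30,0x2d}
#1 dst[0x0d+7] := {0x2d,0x51,0x6d,0xb2,0x9d,0x3e,0x69}
#2 dst[0x1b+4] := {0x8f,0x30,0x2d,0x51}
#3 dst[0x19+5] := {0x69,0x2d,0x51,0x6d,0xb2}
query mem[0x1a]=0x2d, mem[0x0f]=0x6d, mem[0x05]=0x30, mem[0x1e]=0x51

MEM[0x1a,0x0f,0x05,0x1e] = 2d 6d 30 51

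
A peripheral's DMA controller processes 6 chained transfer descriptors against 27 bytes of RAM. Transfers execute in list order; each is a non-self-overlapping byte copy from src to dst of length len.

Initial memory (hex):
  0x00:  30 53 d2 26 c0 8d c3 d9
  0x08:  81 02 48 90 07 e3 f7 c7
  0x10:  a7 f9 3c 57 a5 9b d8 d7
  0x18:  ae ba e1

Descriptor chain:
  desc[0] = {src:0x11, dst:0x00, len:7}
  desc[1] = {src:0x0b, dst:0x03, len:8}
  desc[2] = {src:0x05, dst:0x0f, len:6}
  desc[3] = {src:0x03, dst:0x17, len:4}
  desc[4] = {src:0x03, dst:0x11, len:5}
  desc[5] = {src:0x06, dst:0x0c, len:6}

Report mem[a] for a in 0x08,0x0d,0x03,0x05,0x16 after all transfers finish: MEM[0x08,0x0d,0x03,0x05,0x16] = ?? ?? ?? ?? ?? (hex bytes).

[0] 0x11->0x00 len=7 : f9 3c 57 a5 9b d8 d7
[1] 0x0b->0x03 len=8 : 90 07 e3 f7 c7 a7 f9 3c
[2] 0x05->0x0f len=6 : e3 f7 c7 a7 f9 3c
[3] 0x03->0x17 len=4 : 90 07 e3 f7
[4] 0x03->0x11 len=5 : 90 07 e3 f7 c7
[5] 0x06->0x0c len=6 : f7 c7 a7 f9 3c 90
query mem[0x08]=0xa7, mem[0x0d]=0xc7, mem[0x03]=0x90, mem[0x05]=0xe3, mem[0x16]=0xd8

MEM[0x08,0x0d,0x03,0x05,0x16] = a7 c7 90 e3 d8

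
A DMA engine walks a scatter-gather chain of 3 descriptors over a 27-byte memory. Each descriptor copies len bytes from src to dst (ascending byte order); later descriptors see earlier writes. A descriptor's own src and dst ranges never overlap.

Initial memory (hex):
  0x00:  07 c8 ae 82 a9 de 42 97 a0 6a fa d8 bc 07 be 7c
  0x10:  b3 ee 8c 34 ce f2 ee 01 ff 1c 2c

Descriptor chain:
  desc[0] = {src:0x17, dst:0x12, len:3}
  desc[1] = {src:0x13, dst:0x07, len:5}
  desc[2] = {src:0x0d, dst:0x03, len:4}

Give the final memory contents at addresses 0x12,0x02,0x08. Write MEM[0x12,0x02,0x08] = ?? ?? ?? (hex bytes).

MEM[0x12,0x02,0x08] = 01 ae 1c

[0] 0x17->0x12 len=3 : 01 ff 1c
[1] 0x13->0x07 len=5 : ff 1c f2 ee 01
[2] 0x0d->0x03 len=4 : 07 be 7c b3
query mem[0x12]=0x01, mem[0x02]=0xae, mem[0x08]=0x1c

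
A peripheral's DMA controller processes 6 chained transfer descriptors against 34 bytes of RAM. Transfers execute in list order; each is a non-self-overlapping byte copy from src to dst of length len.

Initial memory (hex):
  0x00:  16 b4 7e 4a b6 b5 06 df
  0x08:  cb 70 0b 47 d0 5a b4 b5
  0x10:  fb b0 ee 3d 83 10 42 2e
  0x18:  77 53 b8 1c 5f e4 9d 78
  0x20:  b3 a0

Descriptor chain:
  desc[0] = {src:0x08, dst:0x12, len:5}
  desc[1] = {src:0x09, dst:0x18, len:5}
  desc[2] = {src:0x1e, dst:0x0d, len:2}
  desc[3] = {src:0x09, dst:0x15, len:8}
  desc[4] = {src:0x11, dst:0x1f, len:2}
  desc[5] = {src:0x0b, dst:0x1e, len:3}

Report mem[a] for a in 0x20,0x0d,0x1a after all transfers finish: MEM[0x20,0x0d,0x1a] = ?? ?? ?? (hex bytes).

MEM[0x20,0x0d,0x1a] = 9d 9d 78

  after D0: wrote 5B at 0x12 = cb700b47d0
  after D1: wrote 5B at 0x18 = 700b47d05a
  after D2: wrote 2B at 0x0d = 9d78
  after D3: wrote 8B at 0x15 = 700b47d09d78b5fb
  after D4: wrote 2B at 0x1f = b0cb
  after D5: wrote 3B at 0x1e = 47d09d
query mem[0x20]=0x9d, mem[0x0d]=0x9d, mem[0x1a]=0x78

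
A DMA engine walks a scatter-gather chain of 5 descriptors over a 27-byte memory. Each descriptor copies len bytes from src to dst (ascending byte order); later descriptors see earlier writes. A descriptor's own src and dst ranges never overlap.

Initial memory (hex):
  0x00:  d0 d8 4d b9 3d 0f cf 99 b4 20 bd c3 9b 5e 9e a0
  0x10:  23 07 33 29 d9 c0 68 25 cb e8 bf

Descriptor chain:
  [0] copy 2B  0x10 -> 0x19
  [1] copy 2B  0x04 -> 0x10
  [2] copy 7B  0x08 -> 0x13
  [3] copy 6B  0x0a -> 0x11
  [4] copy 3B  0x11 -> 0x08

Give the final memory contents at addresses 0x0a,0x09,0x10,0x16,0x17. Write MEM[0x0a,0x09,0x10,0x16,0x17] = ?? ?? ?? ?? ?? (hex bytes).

MEM[0x0a,0x09,0x10,0x16,0x17] = 9b c3 3d a0 9b

[0] 0x10->0x19 len=2 : 23 07
[1] 0x04->0x10 len=2 : 3d 0f
[2] 0x08->0x13 len=7 : b4 20 bd c3 9b 5e 9e
[3] 0x0a->0x11 len=6 : bd c3 9b 5e 9e a0
[4] 0x11->0x08 len=3 : bd c3 9b
query mem[0x0a]=0x9b, mem[0x09]=0xc3, mem[0x10]=0x3d, mem[0x16]=0xa0, mem[0x17]=0x9b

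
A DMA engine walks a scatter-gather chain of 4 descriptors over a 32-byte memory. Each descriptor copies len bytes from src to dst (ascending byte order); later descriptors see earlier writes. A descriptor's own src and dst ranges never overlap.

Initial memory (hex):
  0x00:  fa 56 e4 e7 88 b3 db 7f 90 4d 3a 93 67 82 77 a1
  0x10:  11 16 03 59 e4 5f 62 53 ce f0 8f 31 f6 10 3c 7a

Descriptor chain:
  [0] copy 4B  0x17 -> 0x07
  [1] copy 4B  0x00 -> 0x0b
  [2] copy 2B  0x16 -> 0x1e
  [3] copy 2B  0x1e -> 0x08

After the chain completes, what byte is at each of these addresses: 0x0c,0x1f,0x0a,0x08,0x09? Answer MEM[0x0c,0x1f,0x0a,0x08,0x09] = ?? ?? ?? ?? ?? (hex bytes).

  after D0: wrote 4B at 0x07 = 53cef08f
  after D1: wrote 4B at 0x0b = fa56e4e7
  after D2: wrote 2B at 0x1e = 6253
  after D3: wrote 2B at 0x08 = 6253
query mem[0x0c]=0x56, mem[0x1f]=0x53, mem[0x0a]=0x8f, mem[0x08]=0x62, mem[0x09]=0x53

MEM[0x0c,0x1f,0x0a,0x08,0x09] = 56 53 8f 62 53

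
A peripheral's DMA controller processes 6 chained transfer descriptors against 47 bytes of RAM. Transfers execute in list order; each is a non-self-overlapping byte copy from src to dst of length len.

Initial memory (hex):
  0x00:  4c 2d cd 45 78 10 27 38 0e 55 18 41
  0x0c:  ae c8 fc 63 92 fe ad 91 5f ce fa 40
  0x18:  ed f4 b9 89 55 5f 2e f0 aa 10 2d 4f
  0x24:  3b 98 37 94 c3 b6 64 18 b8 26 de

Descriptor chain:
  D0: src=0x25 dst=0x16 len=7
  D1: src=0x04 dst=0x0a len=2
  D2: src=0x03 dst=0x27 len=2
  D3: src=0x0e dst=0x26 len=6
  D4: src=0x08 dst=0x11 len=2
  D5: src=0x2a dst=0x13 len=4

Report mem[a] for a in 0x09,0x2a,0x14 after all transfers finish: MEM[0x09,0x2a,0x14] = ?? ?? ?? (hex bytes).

MEM[0x09,0x2a,0x14] = 55 ad 91

  after D0: wrote 7B at 0x16 = 983794c3b66418
  after D1: wrote 2B at 0x0a = 7810
  after D2: wrote 2B at 0x27 = 4578
  after D3: wrote 6B at 0x26 = fc6392fead91
  after D4: wrote 2B at 0x11 = 0e55
  after D5: wrote 4B at 0x13 = ad91b826
query mem[0x09]=0x55, mem[0x2a]=0xad, mem[0x14]=0x91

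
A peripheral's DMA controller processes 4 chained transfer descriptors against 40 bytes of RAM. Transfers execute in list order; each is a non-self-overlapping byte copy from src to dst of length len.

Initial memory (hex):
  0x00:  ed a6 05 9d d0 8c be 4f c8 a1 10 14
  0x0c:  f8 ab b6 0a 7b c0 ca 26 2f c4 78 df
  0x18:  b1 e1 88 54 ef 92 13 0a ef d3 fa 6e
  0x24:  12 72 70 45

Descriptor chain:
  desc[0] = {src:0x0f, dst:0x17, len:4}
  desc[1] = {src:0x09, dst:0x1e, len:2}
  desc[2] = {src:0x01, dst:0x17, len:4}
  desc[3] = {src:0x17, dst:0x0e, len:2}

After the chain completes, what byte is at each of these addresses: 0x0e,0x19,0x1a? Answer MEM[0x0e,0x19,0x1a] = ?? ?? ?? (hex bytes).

MEM[0x0e,0x19,0x1a] = a6 9d d0

D0: mem[0x17..0x1a] <- [0a 7b c0 ca]
D1: mem[0x1e..0x1f] <- [a1 10]
D2: mem[0x17..0x1a] <- [a6 05 9d d0]
D3: mem[0x0e..0x0f] <- [a6 05]
query mem[0x0e]=0xa6, mem[0x19]=0x9d, mem[0x1a]=0xd0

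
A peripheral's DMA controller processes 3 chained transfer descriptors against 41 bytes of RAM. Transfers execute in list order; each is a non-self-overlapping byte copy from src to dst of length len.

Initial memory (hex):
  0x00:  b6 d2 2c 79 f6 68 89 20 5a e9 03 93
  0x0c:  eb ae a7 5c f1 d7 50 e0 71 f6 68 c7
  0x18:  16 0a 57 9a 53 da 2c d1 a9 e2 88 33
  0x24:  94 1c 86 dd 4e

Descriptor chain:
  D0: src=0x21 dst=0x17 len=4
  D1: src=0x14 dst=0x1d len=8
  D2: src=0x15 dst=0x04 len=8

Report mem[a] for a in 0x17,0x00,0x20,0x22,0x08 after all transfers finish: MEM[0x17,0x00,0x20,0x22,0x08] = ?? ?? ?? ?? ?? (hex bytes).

MEM[0x17,0x00,0x20,0x22,0x08] = e2 b6 e2 33 33

  after D0: wrote 4B at 0x17 = e2883394
  after D1: wrote 8B at 0x1d = 71f668e28833949a
  after D2: wrote 8B at 0x04 = f668e28833949a53
query mem[0x17]=0xe2, mem[0x00]=0xb6, mem[0x20]=0xe2, mem[0x22]=0x33, mem[0x08]=0x33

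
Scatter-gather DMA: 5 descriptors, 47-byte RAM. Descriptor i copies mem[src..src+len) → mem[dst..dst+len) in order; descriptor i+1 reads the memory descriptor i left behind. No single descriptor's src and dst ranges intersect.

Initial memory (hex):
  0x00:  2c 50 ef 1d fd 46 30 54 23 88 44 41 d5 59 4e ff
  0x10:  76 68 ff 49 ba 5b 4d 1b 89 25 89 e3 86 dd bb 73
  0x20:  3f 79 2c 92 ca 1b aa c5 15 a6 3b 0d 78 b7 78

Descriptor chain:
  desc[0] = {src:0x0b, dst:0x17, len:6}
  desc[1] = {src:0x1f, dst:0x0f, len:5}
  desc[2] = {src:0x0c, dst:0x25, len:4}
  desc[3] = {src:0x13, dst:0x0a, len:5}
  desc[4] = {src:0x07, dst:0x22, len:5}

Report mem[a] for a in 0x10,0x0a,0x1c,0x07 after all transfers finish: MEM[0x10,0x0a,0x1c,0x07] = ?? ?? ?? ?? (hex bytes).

#0 dst[0x17+6] := {0x41,0xd5,0x59,0x4e,0xff,0x76}
#1 dst[0x0f+5] := {0x73,0x3f,0x79,0x2c,0x92}
#2 dst[0x25+4] := {0xd5,0x59,0x4e,0x73}
#3 dst[0x0a+5] := {0x92,0xba,0x5b,0x4d,0x41}
#4 dst[0x22+5] := {0x54,0x23,0x88,0x92,0xba}
query mem[0x10]=0x3f, mem[0x0a]=0x92, mem[0x1c]=0x76, mem[0x07]=0x54

MEM[0x10,0x0a,0x1c,0x07] = 3f 92 76 54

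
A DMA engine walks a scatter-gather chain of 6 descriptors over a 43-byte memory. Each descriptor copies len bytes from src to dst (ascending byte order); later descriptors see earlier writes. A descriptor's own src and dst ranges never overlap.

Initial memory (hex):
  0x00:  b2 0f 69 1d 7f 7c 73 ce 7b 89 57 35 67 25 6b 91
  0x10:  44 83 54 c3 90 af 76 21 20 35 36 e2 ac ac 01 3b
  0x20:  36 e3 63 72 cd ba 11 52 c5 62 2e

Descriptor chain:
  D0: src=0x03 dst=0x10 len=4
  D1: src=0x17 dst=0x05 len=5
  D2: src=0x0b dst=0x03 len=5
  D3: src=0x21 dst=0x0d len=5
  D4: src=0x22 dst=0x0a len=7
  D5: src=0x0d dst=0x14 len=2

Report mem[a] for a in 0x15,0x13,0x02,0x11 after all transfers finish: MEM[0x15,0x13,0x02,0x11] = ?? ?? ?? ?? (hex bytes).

MEM[0x15,0x13,0x02,0x11] = 11 73 69 ba

[0] 0x03->0x10 len=4 : 1d 7f 7c 73
[1] 0x17->0x05 len=5 : 21 20 35 36 e2
[2] 0x0b->0x03 len=5 : 35 67 25 6b 91
[3] 0x21->0x0d len=5 : e3 63 72 cd ba
[4] 0x22->0x0a len=7 : 63 72 cd ba 11 52 c5
[5] 0x0d->0x14 len=2 : ba 11
query mem[0x15]=0x11, mem[0x13]=0x73, mem[0x02]=0x69, mem[0x11]=0xba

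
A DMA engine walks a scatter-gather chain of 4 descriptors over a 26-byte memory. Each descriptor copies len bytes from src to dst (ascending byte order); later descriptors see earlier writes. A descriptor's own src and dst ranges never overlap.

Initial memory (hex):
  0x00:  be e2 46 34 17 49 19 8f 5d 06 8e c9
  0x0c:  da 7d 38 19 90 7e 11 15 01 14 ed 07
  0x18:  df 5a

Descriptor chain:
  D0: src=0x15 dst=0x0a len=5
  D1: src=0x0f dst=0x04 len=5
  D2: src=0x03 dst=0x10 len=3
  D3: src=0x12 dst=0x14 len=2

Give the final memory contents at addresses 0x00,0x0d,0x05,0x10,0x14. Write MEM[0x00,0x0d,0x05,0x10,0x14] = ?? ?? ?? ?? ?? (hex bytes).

#0 dst[0x0a+5] := {0x14,0xed,0x07,0xdf,0x5a}
#1 dst[0x04+5] := {0x19,0x90,0x7e,0x11,0x15}
#2 dst[0x10+3] := {0x34,0x19,0x90}
#3 dst[0x14+2] := {0x90,0x15}
query mem[0x00]=0xbe, mem[0x0d]=0xdf, mem[0x05]=0x90, mem[0x10]=0x34, mem[0x14]=0x90

MEM[0x00,0x0d,0x05,0x10,0x14] = be df 90 34 90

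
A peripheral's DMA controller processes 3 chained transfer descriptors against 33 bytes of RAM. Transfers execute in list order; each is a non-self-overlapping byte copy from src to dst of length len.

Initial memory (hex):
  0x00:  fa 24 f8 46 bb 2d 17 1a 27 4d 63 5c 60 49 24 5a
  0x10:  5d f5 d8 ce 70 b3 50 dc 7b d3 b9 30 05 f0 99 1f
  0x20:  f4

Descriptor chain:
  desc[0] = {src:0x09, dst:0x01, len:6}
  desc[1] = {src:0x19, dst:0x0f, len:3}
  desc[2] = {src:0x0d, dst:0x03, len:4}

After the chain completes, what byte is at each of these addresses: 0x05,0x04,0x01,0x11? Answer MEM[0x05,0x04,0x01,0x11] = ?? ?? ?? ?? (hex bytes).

MEM[0x05,0x04,0x01,0x11] = d3 24 4d 30

D0: mem[0x01..0x06] <- [4d 63 5c 60 49 24]
D1: mem[0x0f..0x11] <- [d3 b9 30]
D2: mem[0x03..0x06] <- [49 24 d3 b9]
query mem[0x05]=0xd3, mem[0x04]=0x24, mem[0x01]=0x4d, mem[0x11]=0x30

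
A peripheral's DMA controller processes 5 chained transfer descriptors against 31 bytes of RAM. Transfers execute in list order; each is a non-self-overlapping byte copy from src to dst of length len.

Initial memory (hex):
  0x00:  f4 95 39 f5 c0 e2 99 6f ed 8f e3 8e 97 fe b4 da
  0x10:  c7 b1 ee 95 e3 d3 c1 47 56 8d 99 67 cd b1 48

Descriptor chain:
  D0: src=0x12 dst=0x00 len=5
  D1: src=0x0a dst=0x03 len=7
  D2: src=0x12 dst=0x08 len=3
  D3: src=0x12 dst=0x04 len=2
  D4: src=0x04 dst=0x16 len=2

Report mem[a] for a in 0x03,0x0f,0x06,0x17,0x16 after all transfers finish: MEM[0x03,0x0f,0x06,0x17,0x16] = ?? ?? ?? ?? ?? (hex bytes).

MEM[0x03,0x0f,0x06,0x17,0x16] = e3 da fe 95 ee

[0] 0x12->0x00 len=5 : ee 95 e3 d3 c1
[1] 0x0a->0x03 len=7 : e3 8e 97 fe b4 da c7
[2] 0x12->0x08 len=3 : ee 95 e3
[3] 0x12->0x04 len=2 : ee 95
[4] 0x04->0x16 len=2 : ee 95
query mem[0x03]=0xe3, mem[0x0f]=0xda, mem[0x06]=0xfe, mem[0x17]=0x95, mem[0x16]=0xee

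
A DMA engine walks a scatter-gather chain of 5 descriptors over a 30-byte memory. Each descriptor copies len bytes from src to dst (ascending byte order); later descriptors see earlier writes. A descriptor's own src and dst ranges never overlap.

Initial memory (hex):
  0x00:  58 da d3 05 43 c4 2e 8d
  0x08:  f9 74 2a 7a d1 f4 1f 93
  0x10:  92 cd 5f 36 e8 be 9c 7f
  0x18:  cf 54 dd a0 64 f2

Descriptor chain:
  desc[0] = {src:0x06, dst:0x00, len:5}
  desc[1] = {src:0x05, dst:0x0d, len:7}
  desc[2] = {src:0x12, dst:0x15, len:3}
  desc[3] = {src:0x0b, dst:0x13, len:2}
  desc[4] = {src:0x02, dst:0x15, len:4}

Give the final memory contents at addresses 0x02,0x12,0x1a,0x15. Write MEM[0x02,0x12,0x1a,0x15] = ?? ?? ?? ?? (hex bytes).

#0 dst[0x00+5] := {0x2e,0x8d,0xf9,0x74,0x2a}
#1 dst[0x0d+7] := {0xc4,0x2e,0x8d,0xf9,0x74,0x2a,0x7a}
#2 dst[0x15+3] := {0x2a,0x7a,0xe8}
#3 dst[0x13+2] := {0x7a,0xd1}
#4 dst[0x15+4] := {0xf9,0x74,0x2a,0xc4}
query mem[0x02]=0xf9, mem[0x12]=0x2a, mem[0x1a]=0xdd, mem[0x15]=0xf9

MEM[0x02,0x12,0x1a,0x15] = f9 2a dd f9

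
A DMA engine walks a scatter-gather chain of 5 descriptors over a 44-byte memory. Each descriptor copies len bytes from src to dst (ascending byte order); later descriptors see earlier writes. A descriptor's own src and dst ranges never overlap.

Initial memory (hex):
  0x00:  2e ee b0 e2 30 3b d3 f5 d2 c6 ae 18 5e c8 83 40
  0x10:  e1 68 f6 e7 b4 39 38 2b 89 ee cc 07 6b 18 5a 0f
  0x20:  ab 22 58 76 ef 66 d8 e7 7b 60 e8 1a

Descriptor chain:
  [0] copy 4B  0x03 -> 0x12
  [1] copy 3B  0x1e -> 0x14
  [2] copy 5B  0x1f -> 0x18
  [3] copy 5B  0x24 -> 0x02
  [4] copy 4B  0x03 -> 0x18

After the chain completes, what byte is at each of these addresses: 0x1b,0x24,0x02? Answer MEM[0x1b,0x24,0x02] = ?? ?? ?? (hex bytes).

MEM[0x1b,0x24,0x02] = 7b ef ef

D0: mem[0x12..0x15] <- [e2 30 3b d3]
D1: mem[0x14..0x16] <- [5a 0f ab]
D2: mem[0x18..0x1c] <- [0f ab 22 58 76]
D3: mem[0x02..0x06] <- [ef 66 d8 e7 7b]
D4: mem[0x18..0x1b] <- [66 d8 e7 7b]
query mem[0x1b]=0x7b, mem[0x24]=0xef, mem[0x02]=0xef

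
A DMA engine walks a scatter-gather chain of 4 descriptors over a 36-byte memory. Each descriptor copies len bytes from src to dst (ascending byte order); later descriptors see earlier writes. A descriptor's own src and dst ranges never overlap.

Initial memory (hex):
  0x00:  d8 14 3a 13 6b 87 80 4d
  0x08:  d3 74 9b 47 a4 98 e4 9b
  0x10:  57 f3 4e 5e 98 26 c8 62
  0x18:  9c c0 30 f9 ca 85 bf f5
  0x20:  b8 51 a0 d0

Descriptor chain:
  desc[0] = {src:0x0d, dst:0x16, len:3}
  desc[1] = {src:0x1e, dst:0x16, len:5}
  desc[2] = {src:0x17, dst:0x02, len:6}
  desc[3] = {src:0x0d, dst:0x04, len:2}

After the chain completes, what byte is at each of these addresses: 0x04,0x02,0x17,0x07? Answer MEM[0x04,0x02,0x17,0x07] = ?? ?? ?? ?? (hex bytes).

MEM[0x04,0x02,0x17,0x07] = 98 f5 f5 ca

#0 dst[0x16+3] := {0x98,0xe4,0x9b}
#1 dst[0x16+5] := {0xbf,0xf5,0xb8,0x51,0xa0}
#2 dst[0x02+6] := {0xf5,0xb8,0x51,0xa0,0xf9,0xca}
#3 dst[0x04+2] := {0x98,0xe4}
query mem[0x04]=0x98, mem[0x02]=0xf5, mem[0x17]=0xf5, mem[0x07]=0xca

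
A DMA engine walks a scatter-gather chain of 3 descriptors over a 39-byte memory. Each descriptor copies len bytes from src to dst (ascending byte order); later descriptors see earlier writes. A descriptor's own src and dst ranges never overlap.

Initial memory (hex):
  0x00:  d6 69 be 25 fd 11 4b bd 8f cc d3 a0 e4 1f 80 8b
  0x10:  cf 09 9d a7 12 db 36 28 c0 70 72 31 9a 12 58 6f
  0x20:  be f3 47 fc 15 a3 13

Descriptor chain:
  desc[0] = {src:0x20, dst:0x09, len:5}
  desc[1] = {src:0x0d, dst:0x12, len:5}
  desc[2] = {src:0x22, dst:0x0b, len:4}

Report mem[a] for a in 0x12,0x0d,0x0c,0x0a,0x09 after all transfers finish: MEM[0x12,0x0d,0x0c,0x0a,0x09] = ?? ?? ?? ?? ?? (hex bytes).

  after D0: wrote 5B at 0x09 = bef347fc15
  after D1: wrote 5B at 0x12 = 15808bcf09
  after D2: wrote 4B at 0x0b = 47fc15a3
query mem[0x12]=0x15, mem[0x0d]=0x15, mem[0x0c]=0xfc, mem[0x0a]=0xf3, mem[0x09]=0xbe

MEM[0x12,0x0d,0x0c,0x0a,0x09] = 15 15 fc f3 be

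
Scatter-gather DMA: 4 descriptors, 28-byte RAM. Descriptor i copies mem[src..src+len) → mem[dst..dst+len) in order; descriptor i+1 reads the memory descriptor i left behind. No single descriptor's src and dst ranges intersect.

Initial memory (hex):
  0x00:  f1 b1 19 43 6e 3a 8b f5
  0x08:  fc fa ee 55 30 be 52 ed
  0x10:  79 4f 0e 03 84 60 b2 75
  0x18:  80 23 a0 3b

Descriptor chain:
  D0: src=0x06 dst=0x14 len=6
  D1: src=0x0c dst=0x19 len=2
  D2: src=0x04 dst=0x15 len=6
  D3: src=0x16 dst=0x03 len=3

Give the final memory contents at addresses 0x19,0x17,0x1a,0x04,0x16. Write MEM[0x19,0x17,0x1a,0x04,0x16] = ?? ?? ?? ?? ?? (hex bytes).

#0 dst[0x14+6] := {0x8b,0xf5,0xfc,0xfa,0xee,0x55}
#1 dst[0x19+2] := {0x30,0xbe}
#2 dst[0x15+6] := {0x6e,0x3a,0x8b,0xf5,0xfc,0xfa}
#3 dst[0x03+3] := {0x3a,0x8b,0xf5}
query mem[0x19]=0xfc, mem[0x17]=0x8b, mem[0x1a]=0xfa, mem[0x04]=0x8b, mem[0x16]=0x3a

MEM[0x19,0x17,0x1a,0x04,0x16] = fc 8b fa 8b 3a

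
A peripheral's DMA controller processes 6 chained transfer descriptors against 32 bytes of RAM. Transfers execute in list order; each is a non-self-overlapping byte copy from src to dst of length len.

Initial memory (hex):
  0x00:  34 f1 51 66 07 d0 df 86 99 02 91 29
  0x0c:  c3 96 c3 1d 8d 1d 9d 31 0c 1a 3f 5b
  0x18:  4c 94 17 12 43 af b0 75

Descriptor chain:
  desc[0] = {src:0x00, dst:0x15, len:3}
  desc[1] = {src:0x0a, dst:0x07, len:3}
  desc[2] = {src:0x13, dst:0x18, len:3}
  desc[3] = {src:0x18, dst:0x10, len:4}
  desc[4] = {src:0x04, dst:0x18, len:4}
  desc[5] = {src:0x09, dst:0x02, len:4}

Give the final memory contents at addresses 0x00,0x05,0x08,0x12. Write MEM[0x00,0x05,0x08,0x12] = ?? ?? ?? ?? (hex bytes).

  after D0: wrote 3B at 0x15 = 34f151
  after D1: wrote 3B at 0x07 = 9129c3
  after D2: wrote 3B at 0x18 = 310c34
  after D3: wrote 4B at 0x10 = 310c3412
  after D4: wrote 4B at 0x18 = 07d0df91
  after D5: wrote 4B at 0x02 = c39129c3
query mem[0x00]=0x34, mem[0x05]=0xc3, mem[0x08]=0x29, mem[0x12]=0x34

MEM[0x00,0x05,0x08,0x12] = 34 c3 29 34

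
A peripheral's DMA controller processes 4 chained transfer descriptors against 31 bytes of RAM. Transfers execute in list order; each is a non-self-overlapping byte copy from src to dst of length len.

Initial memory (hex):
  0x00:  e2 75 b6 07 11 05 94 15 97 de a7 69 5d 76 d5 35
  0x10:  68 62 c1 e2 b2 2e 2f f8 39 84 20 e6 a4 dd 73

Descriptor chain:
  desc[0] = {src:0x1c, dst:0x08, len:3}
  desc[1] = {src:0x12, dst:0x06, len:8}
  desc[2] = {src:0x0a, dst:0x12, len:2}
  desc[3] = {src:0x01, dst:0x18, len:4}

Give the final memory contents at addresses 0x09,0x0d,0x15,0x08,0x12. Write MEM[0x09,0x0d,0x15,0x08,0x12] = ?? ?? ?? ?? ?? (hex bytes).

MEM[0x09,0x0d,0x15,0x08,0x12] = 2e 84 2e b2 2f

[0] 0x1c->0x08 len=3 : a4 dd 73
[1] 0x12->0x06 len=8 : c1 e2 b2 2e 2f f8 39 84
[2] 0x0a->0x12 len=2 : 2f f8
[3] 0x01->0x18 len=4 : 75 b6 07 11
query mem[0x09]=0x2e, mem[0x0d]=0x84, mem[0x15]=0x2e, mem[0x08]=0xb2, mem[0x12]=0x2f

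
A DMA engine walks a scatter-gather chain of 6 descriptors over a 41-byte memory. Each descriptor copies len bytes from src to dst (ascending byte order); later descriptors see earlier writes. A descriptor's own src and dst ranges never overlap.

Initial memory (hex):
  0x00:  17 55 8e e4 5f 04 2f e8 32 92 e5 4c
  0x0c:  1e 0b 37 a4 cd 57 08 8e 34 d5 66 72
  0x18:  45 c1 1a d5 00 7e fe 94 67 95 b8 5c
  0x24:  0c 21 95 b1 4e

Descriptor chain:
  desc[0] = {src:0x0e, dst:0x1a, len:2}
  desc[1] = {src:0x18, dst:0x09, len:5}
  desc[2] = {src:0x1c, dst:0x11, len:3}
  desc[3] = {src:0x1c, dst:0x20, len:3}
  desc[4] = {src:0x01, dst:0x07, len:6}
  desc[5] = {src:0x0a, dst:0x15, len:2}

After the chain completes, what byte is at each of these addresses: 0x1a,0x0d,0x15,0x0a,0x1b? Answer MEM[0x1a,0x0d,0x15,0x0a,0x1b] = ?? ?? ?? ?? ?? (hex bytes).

MEM[0x1a,0x0d,0x15,0x0a,0x1b] = 37 00 5f 5f a4

#0 dst[0x1a+2] := {0x37,0xa4}
#1 dst[0x09+5] := {0x45,0xc1,0x37,0xa4,0x00}
#2 dst[0x11+3] := {0x00,0x7e,0xfe}
#3 dst[0x20+3] := {0x00,0x7e,0xfe}
#4 dst[0x07+6] := {0x55,0x8e,0xe4,0x5f,0x04,0x2f}
#5 dst[0x15+2] := {0x5f,0x04}
query mem[0x1a]=0x37, mem[0x0d]=0x00, mem[0x15]=0x5f, mem[0x0a]=0x5f, mem[0x1b]=0xa4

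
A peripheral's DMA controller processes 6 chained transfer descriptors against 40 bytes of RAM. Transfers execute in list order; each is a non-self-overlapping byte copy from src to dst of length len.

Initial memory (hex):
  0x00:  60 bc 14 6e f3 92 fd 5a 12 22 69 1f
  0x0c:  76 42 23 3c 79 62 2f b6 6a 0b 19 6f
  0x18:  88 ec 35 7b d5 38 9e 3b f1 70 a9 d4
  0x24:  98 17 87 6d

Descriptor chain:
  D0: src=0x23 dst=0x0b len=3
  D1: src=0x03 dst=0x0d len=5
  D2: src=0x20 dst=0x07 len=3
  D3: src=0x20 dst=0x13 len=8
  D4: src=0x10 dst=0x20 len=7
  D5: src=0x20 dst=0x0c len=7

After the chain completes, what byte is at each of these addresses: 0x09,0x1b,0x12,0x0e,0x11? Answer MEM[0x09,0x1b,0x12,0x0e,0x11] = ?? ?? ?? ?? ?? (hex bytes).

  after D0: wrote 3B at 0x0b = d49817
  after D1: wrote 5B at 0x0d = 6ef392fd5a
  after D2: wrote 3B at 0x07 = f170a9
  after D3: wrote 8B at 0x13 = f170a9d49817876d
  after D4: wrote 7B at 0x20 = fd5a2ff170a9d4
  after D5: wrote 7B at 0x0c = fd5a2ff170a9d4
query mem[0x09]=0xa9, mem[0x1b]=0x7b, mem[0x12]=0xd4, mem[0x0e]=0x2f, mem[0x11]=0xa9

MEM[0x09,0x1b,0x12,0x0e,0x11] = a9 7b d4 2f a9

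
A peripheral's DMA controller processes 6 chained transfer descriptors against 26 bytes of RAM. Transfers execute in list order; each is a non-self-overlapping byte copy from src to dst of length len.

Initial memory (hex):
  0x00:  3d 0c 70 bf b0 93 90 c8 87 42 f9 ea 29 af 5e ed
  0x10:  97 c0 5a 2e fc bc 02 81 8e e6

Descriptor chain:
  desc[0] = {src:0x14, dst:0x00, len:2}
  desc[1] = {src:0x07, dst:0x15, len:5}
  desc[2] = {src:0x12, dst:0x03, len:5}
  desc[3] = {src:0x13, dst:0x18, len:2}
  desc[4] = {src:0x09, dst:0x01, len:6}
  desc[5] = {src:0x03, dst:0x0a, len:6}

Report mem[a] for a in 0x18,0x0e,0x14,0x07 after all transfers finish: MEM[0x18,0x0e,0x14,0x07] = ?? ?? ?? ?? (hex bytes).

#0 dst[0x00+2] := {0xfc,0xbc}
#1 dst[0x15+5] := {0xc8,0x87,0x42,0xf9,0xea}
#2 dst[0x03+5] := {0x5a,0x2e,0xfc,0xc8,0x87}
#3 dst[0x18+2] := {0x2e,0xfc}
#4 dst[0x01+6] := {0x42,0xf9,0xea,0x29,0xaf,0x5e}
#5 dst[0x0a+6] := {0xea,0x29,0xaf,0x5e,0x87,0x87}
query mem[0x18]=0x2e, mem[0x0e]=0x87, mem[0x14]=0xfc, mem[0x07]=0x87

MEM[0x18,0x0e,0x14,0x07] = 2e 87 fc 87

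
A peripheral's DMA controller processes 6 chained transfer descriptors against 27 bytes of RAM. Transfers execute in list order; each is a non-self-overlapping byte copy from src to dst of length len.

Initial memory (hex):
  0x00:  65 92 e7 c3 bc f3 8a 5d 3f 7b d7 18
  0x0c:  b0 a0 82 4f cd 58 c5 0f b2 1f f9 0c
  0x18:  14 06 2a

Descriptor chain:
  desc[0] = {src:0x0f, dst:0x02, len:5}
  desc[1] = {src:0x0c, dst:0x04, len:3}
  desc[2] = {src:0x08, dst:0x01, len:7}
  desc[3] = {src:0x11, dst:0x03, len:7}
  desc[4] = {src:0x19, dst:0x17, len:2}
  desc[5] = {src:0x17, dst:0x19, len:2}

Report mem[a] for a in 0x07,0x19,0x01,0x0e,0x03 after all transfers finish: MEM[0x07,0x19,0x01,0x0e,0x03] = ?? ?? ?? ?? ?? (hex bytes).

MEM[0x07,0x19,0x01,0x0e,0x03] = 1f 06 3f 82 58

D0: mem[0x02..0x06] <- [4f cd 58 c5 0f]
D1: mem[0x04..0x06] <- [b0 a0 82]
D2: mem[0x01..0x07] <- [3f 7b d7 18 b0 a0 82]
D3: mem[0x03..0x09] <- [58 c5 0f b2 1f f9 0c]
D4: mem[0x17..0x18] <- [06 2a]
D5: mem[0x19..0x1a] <- [06 2a]
query mem[0x07]=0x1f, mem[0x19]=0x06, mem[0x01]=0x3f, mem[0x0e]=0x82, mem[0x03]=0x58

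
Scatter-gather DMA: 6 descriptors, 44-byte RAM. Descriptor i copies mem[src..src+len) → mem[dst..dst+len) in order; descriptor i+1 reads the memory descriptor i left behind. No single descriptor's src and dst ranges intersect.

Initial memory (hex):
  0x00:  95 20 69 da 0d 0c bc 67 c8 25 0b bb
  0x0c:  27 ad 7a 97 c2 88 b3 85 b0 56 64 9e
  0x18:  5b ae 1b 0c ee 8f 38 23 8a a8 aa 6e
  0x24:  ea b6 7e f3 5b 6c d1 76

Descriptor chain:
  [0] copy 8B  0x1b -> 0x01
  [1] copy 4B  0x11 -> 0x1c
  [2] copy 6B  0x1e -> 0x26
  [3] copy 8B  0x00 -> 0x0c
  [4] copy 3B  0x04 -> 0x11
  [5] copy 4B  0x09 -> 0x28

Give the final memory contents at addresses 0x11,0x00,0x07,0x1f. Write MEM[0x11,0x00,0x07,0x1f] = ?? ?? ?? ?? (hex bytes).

MEM[0x11,0x00,0x07,0x1f] = 38 95 a8 b0

[0] 0x1b->0x01 len=8 : 0c ee 8f 38 23 8a a8 aa
[1] 0x11->0x1c len=4 : 88 b3 85 b0
[2] 0x1e->0x26 len=6 : 85 b0 8a a8 aa 6e
[3] 0x00->0x0c len=8 : 95 0c ee 8f 38 23 8a a8
[4] 0x04->0x11 len=3 : 38 23 8a
[5] 0x09->0x28 len=4 : 25 0b bb 95
query mem[0x11]=0x38, mem[0x00]=0x95, mem[0x07]=0xa8, mem[0x1f]=0xb0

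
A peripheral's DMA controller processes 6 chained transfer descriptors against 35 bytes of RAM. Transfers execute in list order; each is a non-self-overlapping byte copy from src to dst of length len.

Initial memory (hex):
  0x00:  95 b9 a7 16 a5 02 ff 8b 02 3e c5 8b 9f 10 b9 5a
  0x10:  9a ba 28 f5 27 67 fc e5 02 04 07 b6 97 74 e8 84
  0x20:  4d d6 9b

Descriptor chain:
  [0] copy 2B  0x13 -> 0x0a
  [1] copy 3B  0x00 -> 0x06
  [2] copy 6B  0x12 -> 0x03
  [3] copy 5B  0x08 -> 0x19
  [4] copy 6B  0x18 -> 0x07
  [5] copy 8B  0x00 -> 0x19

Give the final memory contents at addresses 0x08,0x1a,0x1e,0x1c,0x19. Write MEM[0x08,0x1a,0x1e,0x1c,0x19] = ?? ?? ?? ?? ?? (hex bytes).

MEM[0x08,0x1a,0x1e,0x1c,0x19] = e5 b9 27 28 95

  after D0: wrote 2B at 0x0a = f527
  after D1: wrote 3B at 0x06 = 95b9a7
  after D2: wrote 6B at 0x03 = 28f52767fce5
  after D3: wrote 5B at 0x19 = e53ef5279f
  after D4: wrote 6B at 0x07 = 02e53ef5279f
  after D5: wrote 8B at 0x19 = 95b9a728f5276702
query mem[0x08]=0xe5, mem[0x1a]=0xb9, mem[0x1e]=0x27, mem[0x1c]=0x28, mem[0x19]=0x95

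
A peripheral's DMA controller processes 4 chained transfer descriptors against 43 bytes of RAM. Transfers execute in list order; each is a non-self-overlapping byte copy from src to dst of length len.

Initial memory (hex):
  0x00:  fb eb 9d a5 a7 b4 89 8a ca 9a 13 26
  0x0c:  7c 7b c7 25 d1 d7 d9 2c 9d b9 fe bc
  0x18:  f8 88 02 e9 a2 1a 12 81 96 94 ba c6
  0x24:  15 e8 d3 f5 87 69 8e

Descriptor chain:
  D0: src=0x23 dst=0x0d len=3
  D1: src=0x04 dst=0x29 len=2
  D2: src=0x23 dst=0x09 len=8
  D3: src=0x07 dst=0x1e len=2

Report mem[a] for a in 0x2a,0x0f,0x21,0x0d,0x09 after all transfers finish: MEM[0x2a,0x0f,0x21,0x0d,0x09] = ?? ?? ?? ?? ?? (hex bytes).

#0 dst[0x0d+3] := {0xc6,0x15,0xe8}
#1 dst[0x29+2] := {0xa7,0xb4}
#2 dst[0x09+8] := {0xc6,0x15,0xe8,0xd3,0xf5,0x87,0xa7,0xb4}
#3 dst[0x1e+2] := {0x8a,0xca}
query mem[0x2a]=0xb4, mem[0x0f]=0xa7, mem[0x21]=0x94, mem[0x0d]=0xf5, mem[0x09]=0xc6

MEM[0x2a,0x0f,0x21,0x0d,0x09] = b4 a7 94 f5 c6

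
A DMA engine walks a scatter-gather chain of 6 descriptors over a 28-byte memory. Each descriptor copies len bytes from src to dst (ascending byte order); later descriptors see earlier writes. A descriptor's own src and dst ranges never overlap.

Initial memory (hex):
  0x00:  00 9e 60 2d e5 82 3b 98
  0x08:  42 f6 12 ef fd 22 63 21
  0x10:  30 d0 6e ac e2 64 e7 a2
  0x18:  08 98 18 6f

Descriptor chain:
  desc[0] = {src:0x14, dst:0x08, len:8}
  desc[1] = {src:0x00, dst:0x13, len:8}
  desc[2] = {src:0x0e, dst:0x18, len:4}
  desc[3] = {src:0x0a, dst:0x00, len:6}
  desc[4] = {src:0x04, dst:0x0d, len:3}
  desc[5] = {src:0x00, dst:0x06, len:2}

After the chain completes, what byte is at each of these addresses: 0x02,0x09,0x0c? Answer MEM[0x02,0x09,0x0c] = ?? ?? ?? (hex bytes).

[0] 0x14->0x08 len=8 : e2 64 e7 a2 08 98 18 6f
[1] 0x00->0x13 len=8 : 00 9e 60 2d e5 82 3b 98
[2] 0x0e->0x18 len=4 : 18 6f 30 d0
[3] 0x0a->0x00 len=6 : e7 a2 08 98 18 6f
[4] 0x04->0x0d len=3 : 18 6f 3b
[5] 0x00->0x06 len=2 : e7 a2
query mem[0x02]=0x08, mem[0x09]=0x64, mem[0x0c]=0x08

MEM[0x02,0x09,0x0c] = 08 64 08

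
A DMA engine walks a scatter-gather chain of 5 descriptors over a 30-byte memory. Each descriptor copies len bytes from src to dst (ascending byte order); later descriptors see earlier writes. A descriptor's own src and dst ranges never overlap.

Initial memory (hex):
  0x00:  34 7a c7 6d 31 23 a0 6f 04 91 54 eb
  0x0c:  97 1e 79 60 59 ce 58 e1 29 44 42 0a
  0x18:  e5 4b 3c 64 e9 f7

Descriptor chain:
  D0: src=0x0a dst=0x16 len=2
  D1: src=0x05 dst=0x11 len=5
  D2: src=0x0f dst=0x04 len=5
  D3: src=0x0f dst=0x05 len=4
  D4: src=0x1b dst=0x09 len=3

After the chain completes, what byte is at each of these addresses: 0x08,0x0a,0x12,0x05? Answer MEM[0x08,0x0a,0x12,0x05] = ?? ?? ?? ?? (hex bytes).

  after D0: wrote 2B at 0x16 = 54eb
  after D1: wrote 5B at 0x11 = 23a06f0491
  after D2: wrote 5B at 0x04 = 605923a06f
  after D3: wrote 4B at 0x05 = 605923a0
  after D4: wrote 3B at 0x09 = 64e9f7
query mem[0x08]=0xa0, mem[0x0a]=0xe9, mem[0x12]=0xa0, mem[0x05]=0x60

MEM[0x08,0x0a,0x12,0x05] = a0 e9 a0 60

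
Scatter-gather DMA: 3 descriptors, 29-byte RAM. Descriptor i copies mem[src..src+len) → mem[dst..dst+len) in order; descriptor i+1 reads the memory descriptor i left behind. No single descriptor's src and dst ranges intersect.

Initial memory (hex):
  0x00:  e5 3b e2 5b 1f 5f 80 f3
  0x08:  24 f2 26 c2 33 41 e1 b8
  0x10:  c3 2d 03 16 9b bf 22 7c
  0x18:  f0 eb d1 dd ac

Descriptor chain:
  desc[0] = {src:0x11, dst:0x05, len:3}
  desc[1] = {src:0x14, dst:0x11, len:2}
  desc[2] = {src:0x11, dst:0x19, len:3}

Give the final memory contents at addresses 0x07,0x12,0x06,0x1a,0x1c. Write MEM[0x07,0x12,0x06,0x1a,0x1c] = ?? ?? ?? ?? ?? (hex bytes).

MEM[0x07,0x12,0x06,0x1a,0x1c] = 16 bf 03 bf ac

D0: mem[0x05..0x07] <- [2d 03 16]
D1: mem[0x11..0x12] <- [9b bf]
D2: mem[0x19..0x1b] <- [9b bf 16]
query mem[0x07]=0x16, mem[0x12]=0xbf, mem[0x06]=0x03, mem[0x1a]=0xbf, mem[0x1c]=0xac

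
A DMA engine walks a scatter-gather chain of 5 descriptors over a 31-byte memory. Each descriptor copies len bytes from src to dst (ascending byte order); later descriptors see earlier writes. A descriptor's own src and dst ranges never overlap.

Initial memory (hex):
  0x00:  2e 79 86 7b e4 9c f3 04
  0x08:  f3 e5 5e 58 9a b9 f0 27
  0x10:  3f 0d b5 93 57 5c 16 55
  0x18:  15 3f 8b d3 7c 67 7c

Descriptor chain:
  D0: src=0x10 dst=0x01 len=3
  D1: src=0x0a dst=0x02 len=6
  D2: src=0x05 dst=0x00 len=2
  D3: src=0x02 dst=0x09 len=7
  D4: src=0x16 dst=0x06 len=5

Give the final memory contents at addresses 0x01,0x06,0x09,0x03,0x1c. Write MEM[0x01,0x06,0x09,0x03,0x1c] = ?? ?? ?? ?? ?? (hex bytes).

#0 dst[0x01+3] := {0x3f,0x0d,0xb5}
#1 dst[0x02+6] := {0x5e,0x58,0x9a,0xb9,0xf0,0x27}
#2 dst[0x00+2] := {0xb9,0xf0}
#3 dst[0x09+7] := {0x5e,0x58,0x9a,0xb9,0xf0,0x27,0xf3}
#4 dst[0x06+5] := {0x16,0x55,0x15,0x3f,0x8b}
query mem[0x01]=0xf0, mem[0x06]=0x16, mem[0x09]=0x3f, mem[0x03]=0x58, mem[0x1c]=0x7c

MEM[0x01,0x06,0x09,0x03,0x1c] = f0 16 3f 58 7c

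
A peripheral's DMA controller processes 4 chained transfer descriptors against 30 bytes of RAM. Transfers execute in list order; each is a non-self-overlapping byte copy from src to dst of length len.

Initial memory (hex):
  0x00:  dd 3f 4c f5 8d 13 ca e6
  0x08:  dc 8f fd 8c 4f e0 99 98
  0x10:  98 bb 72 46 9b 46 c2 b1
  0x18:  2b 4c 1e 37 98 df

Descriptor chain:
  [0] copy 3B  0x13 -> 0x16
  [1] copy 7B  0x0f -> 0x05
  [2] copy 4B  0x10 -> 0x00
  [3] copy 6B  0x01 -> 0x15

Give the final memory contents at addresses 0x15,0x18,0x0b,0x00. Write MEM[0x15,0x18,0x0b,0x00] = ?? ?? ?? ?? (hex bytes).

[0] 0x13->0x16 len=3 : 46 9b 46
[1] 0x0f->0x05 len=7 : 98 98 bb 72 46 9b 46
[2] 0x10->0x00 len=4 : 98 bb 72 46
[3] 0x01->0x15 len=6 : bb 72 46 8d 98 98
query mem[0x15]=0xbb, mem[0x18]=0x8d, mem[0x0b]=0x46, mem[0x00]=0x98

MEM[0x15,0x18,0x0b,0x00] = bb 8d 46 98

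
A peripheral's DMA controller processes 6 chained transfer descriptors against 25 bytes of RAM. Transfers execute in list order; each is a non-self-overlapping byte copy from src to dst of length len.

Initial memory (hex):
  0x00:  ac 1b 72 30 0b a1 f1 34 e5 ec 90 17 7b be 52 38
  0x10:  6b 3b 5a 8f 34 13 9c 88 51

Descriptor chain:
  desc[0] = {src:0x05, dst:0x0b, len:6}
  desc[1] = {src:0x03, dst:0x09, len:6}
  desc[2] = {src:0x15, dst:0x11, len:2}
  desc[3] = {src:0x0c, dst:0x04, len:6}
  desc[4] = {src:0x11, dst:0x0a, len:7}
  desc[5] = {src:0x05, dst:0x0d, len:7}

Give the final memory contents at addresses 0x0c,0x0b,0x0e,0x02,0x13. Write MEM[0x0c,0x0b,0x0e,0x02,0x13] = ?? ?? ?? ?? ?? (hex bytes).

MEM[0x0c,0x0b,0x0e,0x02,0x13] = 8f 9c e5 72 9c

#0 dst[0x0b+6] := {0xa1,0xf1,0x34,0xe5,0xec,0x90}
#1 dst[0x09+6] := {0x30,0x0b,0xa1,0xf1,0x34,0xe5}
#2 dst[0x11+2] := {0x13,0x9c}
#3 dst[0x04+6] := {0xf1,0x34,0xe5,0xec,0x90,0x13}
#4 dst[0x0a+7] := {0x13,0x9c,0x8f,0x34,0x13,0x9c,0x88}
#5 dst[0x0d+7] := {0x34,0xe5,0xec,0x90,0x13,0x13,0x9c}
query mem[0x0c]=0x8f, mem[0x0b]=0x9c, mem[0x0e]=0xe5, mem[0x02]=0x72, mem[0x13]=0x9c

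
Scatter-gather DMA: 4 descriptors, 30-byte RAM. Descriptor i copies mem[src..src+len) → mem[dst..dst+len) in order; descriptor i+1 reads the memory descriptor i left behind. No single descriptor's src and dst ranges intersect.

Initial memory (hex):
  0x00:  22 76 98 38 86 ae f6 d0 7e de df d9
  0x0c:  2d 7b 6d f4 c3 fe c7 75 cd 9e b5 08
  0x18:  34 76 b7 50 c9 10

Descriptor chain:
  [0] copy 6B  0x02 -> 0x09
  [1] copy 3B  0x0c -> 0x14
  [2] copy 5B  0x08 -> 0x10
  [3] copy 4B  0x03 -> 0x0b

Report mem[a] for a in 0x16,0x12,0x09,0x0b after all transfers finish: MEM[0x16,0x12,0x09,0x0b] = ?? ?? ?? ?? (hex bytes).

[0] 0x02->0x09 len=6 : 98 38 86 ae f6 d0
[1] 0x0c->0x14 len=3 : ae f6 d0
[2] 0x08->0x10 len=5 : 7e 98 38 86 ae
[3] 0x03->0x0b len=4 : 38 86 ae f6
query mem[0x16]=0xd0, mem[0x12]=0x38, mem[0x09]=0x98, mem[0x0b]=0x38

MEM[0x16,0x12,0x09,0x0b] = d0 38 98 38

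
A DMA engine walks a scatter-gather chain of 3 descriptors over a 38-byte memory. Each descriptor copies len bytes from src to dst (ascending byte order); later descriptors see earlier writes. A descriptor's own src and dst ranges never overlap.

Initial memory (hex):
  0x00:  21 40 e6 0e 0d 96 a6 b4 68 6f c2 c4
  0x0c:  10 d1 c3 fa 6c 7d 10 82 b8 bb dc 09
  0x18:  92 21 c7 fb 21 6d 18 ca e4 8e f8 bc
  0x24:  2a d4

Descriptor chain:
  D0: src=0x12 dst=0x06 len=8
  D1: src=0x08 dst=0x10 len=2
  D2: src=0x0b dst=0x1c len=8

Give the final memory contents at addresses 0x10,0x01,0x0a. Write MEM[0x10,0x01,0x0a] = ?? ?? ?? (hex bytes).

[0] 0x12->0x06 len=8 : 10 82 b8 bb dc 09 92 21
[1] 0x08->0x10 len=2 : b8 bb
[2] 0x0b->0x1c len=8 : 09 92 21 c3 fa b8 bb 10
query mem[0x10]=0xb8, mem[0x01]=0x40, mem[0x0a]=0xdc

MEM[0x10,0x01,0x0a] = b8 40 dc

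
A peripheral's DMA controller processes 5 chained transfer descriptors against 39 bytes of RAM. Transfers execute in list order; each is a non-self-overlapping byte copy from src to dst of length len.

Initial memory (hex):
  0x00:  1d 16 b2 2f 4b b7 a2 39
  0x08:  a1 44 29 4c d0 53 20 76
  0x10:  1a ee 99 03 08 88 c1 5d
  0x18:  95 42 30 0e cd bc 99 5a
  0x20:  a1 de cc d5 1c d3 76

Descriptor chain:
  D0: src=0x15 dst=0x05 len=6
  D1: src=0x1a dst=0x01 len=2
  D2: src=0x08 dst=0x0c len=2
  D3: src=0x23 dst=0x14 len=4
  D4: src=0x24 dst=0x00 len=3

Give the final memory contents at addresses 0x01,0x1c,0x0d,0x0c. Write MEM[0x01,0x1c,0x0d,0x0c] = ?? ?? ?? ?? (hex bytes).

D0: mem[0x05..0x0a] <- [88 c1 5d 95 42 30]
D1: mem[0x01..0x02] <- [30 0e]
D2: mem[0x0c..0x0d] <- [95 42]
D3: mem[0x14..0x17] <- [d5 1c d3 76]
D4: mem[0x00..0x02] <- [1c d3 76]
query mem[0x01]=0xd3, mem[0x1c]=0xcd, mem[0x0d]=0x42, mem[0x0c]=0x95

MEM[0x01,0x1c,0x0d,0x0c] = d3 cd 42 95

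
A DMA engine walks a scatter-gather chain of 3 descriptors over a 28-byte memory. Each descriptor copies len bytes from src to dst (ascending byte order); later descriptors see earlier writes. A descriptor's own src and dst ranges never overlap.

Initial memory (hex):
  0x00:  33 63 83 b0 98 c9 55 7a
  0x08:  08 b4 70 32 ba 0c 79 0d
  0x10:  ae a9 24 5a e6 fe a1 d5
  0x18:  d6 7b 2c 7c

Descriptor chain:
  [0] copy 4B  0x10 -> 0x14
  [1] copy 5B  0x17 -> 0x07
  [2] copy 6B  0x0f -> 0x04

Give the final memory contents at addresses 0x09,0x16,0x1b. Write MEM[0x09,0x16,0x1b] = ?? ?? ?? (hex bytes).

[0] 0x10->0x14 len=4 : ae a9 24 5a
[1] 0x17->0x07 len=5 : 5a d6 7b 2c 7c
[2] 0x0f->0x04 len=6 : 0d ae a9 24 5a ae
query mem[0x09]=0xae, mem[0x16]=0x24, mem[0x1b]=0x7c

MEM[0x09,0x16,0x1b] = ae 24 7c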